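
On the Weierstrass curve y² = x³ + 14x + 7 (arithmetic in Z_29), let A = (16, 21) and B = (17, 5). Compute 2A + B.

(16, 8)

First 2A:
Repeated addition: build up to 2A.
2A: tangent at (16, 21): λ = (3·16² + 14)/(2·21) ≡ 28/13. 13⁻¹ ≡ 9 (mod 29) since 13·9 = 117 ≡ 1, so λ ≡ 28·9 ≡ 20.
  x = λ² - 16 - 16 = 400 - 32 ≡ 20; y = λ·(16 - 20) - 21 ≡ 15. → (20, 15)
2A = (20, 15).
Finally 2A + B:
(20, 15) + (17, 5). λ = (5 - 15)/(17 - 20) ≡ 19/26 mod 29. 26⁻¹ ≡ 19 (mod 29), so λ ≡ 13.
  x = λ² - 20 - 17 = 169 - 37 ≡ 16; y = λ·(20 - 16) - 15 ≡ 8. → (16, 8)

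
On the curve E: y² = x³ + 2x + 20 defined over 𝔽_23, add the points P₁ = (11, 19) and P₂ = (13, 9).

(11, 19) + (13, 9). λ = (9 - 19)/(13 - 11) ≡ 13/2 mod 23. 2⁻¹ ≡ 12 (mod 23) since 2·12 = 24 ≡ 1, so λ ≡ 18.
  x = λ² - 11 - 13 = 324 - 24 ≡ 1; y = λ·(11 - 1) - 19 ≡ 0. → (1, 0)

(1, 0)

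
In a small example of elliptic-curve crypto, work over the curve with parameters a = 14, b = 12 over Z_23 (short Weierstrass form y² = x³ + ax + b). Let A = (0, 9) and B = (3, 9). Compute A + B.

(0, 9) + (3, 9). λ = (9 - 9)/(3 - 0) ≡ 0/3 mod 23. 3⁻¹ ≡ 8 (mod 23), so λ ≡ 0.
  x = λ² - 0 - 3 = 0 - 3 ≡ 20; y = λ·(0 - 20) - 9 ≡ 14. → (20, 14)

(20, 14)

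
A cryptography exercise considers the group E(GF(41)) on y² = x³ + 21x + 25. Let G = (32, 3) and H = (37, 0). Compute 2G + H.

(26, 36)

First 2G:
Repeated addition: build up to 2G.
2G: tangent at (32, 3): λ = (3·32² + 21)/(2·3) ≡ 18/6. 6⁻¹ ≡ 7 (mod 41), so λ ≡ 18·7 ≡ 3.
  x = λ² - 32 - 32 = 9 - 64 ≡ 27; y = λ·(32 - 27) - 3 ≡ 12. → (27, 12)
2G = (27, 12).
Finally 2G + H:
(27, 12) + (37, 0). λ = (0 - 12)/(37 - 27) ≡ 29/10 mod 41. 10⁻¹ ≡ 37 (mod 41) since 10·37 = 370 ≡ 1, so λ ≡ 7.
  x = λ² - 27 - 37 = 49 - 64 ≡ 26; y = λ·(27 - 26) - 12 ≡ 36. → (26, 36)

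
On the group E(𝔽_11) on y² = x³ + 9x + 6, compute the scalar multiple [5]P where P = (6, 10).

Repeated addition: build up to 5P.
2P: tangent at (6, 10): λ = (3·6² + 9)/(2·10) ≡ 7/9. 9⁻¹ ≡ 5 (mod 11), so λ ≡ 7·5 ≡ 2.
  x = λ² - 6 - 6 = 4 - 12 ≡ 3; y = λ·(6 - 3) - 10 ≡ 7. → (3, 7)
3P: (3, 7) + (6, 10). λ = (10 - 7)/(6 - 3) ≡ 3/3 mod 11. 3⁻¹ ≡ 4 (mod 11), so λ ≡ 1.
  x = λ² - 3 - 6 = 1 - 9 ≡ 3; y = λ·(3 - 3) - 7 ≡ 4. → (3, 4)
4P: (3, 4) + (6, 10). λ = (10 - 4)/(6 - 3) ≡ 6/3 mod 11. 3⁻¹ ≡ 4 (mod 11), so λ ≡ 2.
  x = λ² - 3 - 6 = 4 - 9 ≡ 6; y = λ·(3 - 6) - 4 ≡ 1. → (6, 1)
5P: (6, 1) + (6, 10): same x and y₁ ≡ -y₂, so the sum is the point at infinity.

O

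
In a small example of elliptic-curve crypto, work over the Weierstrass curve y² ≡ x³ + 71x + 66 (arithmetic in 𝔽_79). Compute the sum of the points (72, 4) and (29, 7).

(72, 4) + (29, 7). λ = (7 - 4)/(29 - 72) ≡ 3/36 mod 79. 36⁻¹ ≡ 11 (mod 79), so λ ≡ 33.
  x = λ² - 72 - 29 = 1089 - 101 ≡ 40; y = λ·(72 - 40) - 4 ≡ 25. → (40, 25)

(40, 25)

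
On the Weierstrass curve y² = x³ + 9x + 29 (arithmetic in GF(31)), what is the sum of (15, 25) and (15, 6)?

O

The two points share x = 15 and their y-coordinates satisfy 25 + 6 ≡ 0 (mod 31), so they are inverses. Their sum is ∞.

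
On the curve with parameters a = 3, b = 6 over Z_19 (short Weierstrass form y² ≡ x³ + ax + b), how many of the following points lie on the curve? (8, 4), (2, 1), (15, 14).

(8, 4): 4² ≡ 16, rhs ≡ 10 → off.
(2, 1): 1² ≡ 1, rhs ≡ 1 → on.
(15, 14): 14² ≡ 6, rhs ≡ 6 → on.

2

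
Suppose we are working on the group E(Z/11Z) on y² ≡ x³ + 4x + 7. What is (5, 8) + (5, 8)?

tangent at (5, 8): λ = (3·5² + 4)/(2·8) ≡ 2/5. 5⁻¹ ≡ 9 (mod 11) since 5·9 = 45 ≡ 1, so λ ≡ 2·9 ≡ 7.
  x = λ² - 5 - 5 = 49 - 10 ≡ 6; y = λ·(5 - 6) - 8 ≡ 7. → (6, 7)

(6, 7)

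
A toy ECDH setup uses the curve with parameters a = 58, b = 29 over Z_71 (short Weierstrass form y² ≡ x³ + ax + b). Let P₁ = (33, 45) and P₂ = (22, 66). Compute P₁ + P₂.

(33, 45) + (22, 66). λ = (66 - 45)/(22 - 33) ≡ 21/60 mod 71. 60⁻¹ ≡ 58 (mod 71), so λ ≡ 11.
  x = λ² - 33 - 22 = 121 - 55 ≡ 66; y = λ·(33 - 66) - 45 ≡ 18. → (66, 18)

(66, 18)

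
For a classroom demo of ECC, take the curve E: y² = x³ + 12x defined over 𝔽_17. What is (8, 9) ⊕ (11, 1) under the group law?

(8, 9) + (11, 1). λ = (1 - 9)/(11 - 8) ≡ 9/3 mod 17. 3⁻¹ ≡ 6 (mod 17), so λ ≡ 3.
  x = λ² - 8 - 11 = 9 - 19 ≡ 7; y = λ·(8 - 7) - 9 ≡ 11. → (7, 11)

(7, 11)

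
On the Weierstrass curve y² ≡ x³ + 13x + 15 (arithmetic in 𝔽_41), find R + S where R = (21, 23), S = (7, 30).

(3, 9)

(21, 23) + (7, 30). λ = (30 - 23)/(7 - 21) ≡ 7/27 mod 41. 27⁻¹ ≡ 38 (mod 41), so λ ≡ 20.
  x = λ² - 21 - 7 = 400 - 28 ≡ 3; y = λ·(21 - 3) - 23 ≡ 9. → (3, 9)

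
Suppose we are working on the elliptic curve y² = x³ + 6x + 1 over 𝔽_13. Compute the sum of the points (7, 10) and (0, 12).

(7, 10) + (0, 12). λ = (12 - 10)/(0 - 7) ≡ 2/6 mod 13. 6⁻¹ ≡ 11 (mod 13), so λ ≡ 9.
  x = λ² - 7 - 0 = 81 - 7 ≡ 9; y = λ·(7 - 9) - 10 ≡ 11. → (9, 11)

(9, 11)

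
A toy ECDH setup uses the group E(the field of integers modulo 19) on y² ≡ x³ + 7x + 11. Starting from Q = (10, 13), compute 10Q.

(5, 0)

Repeated addition: build up to 10Q.
2Q: tangent at (10, 13): λ = (3·10² + 7)/(2·13) ≡ 3/7. 7⁻¹ ≡ 11 (mod 19), so λ ≡ 3·11 ≡ 14.
  x = λ² - 10 - 10 = 196 - 20 ≡ 5; y = λ·(10 - 5) - 13 ≡ 0. → (5, 0)
3Q: (5, 0) + (10, 13). λ = (13 - 0)/(10 - 5) ≡ 13/5 mod 19. 5⁻¹ ≡ 4 (mod 19), so λ ≡ 14.
  x = λ² - 5 - 10 = 196 - 15 ≡ 10; y = λ·(5 - 10) - 0 ≡ 6. → (10, 6)
4Q: (10, 6) + (10, 13): same x and y₁ ≡ -y₂, so the sum is O.
5Q: O + (10, 13) = (10, 13) (identity).
6Q: tangent at (10, 13): λ = (3·10² + 7)/(2·13) ≡ 3/7. 7⁻¹ ≡ 11 (mod 19) since 7·11 = 77 ≡ 1, so λ ≡ 3·11 ≡ 14.
  x = λ² - 10 - 10 = 196 - 20 ≡ 5; y = λ·(10 - 5) - 13 ≡ 0. → (5, 0)
7Q: (5, 0) + (10, 13). λ = (13 - 0)/(10 - 5) ≡ 13/5 mod 19. 5⁻¹ ≡ 4 (mod 19) since 5·4 = 20 ≡ 1, so λ ≡ 14.
  x = λ² - 5 - 10 = 196 - 15 ≡ 10; y = λ·(5 - 10) - 0 ≡ 6. → (10, 6)
8Q: (10, 6) + (10, 13): same x and y₁ ≡ -y₂, so the sum is O.
9Q: O + (10, 13) = (10, 13) (identity).
10Q: tangent at (10, 13): λ = (3·10² + 7)/(2·13) ≡ 3/7. 7⁻¹ ≡ 11 (mod 19) since 7·11 = 77 ≡ 1, so λ ≡ 3·11 ≡ 14.
  x = λ² - 10 - 10 = 196 - 20 ≡ 5; y = λ·(10 - 5) - 13 ≡ 0. → (5, 0)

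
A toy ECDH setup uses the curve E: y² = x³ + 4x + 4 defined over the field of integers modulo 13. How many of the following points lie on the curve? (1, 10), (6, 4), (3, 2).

2

(1, 10): 10² ≡ 9, rhs ≡ 9 → on.
(6, 4): 4² ≡ 3, rhs ≡ 10 → off.
(3, 2): 2² ≡ 4, rhs ≡ 4 → on.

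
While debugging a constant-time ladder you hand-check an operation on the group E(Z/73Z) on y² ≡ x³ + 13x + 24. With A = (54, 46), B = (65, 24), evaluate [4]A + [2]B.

First 4A:
Double-and-add on 4 = (100)₂. Start with A = (54, 46) for the leading 1-bit.
double: tangent at (54, 46): λ = (3·54² + 13)/(2·46) ≡ 1/19. 19⁻¹ ≡ 50 (mod 73), so λ ≡ 1·50 ≡ 50.
  x = λ² - 54 - 54 = 2500 - 108 ≡ 56; y = λ·(54 - 56) - 46 ≡ 0. → (56, 0)
double: (56, 0) + (56, 0): same x and y₁ ≡ -y₂, so the sum is the point at infinity.
4A = the point at infinity.
Next 2B:
Repeated addition: build up to 2B.
2B: tangent at (65, 24): λ = (3·65² + 13)/(2·24) ≡ 59/48. 48⁻¹ ≡ 35 (mod 73), so λ ≡ 59·35 ≡ 21.
  x = λ² - 65 - 65 = 441 - 130 ≡ 19; y = λ·(65 - 19) - 24 ≡ 66. → (19, 66)
2B = (19, 66).
Finally 4A + 2B:
the point at infinity + (19, 66) = (19, 66) (identity).

(19, 66)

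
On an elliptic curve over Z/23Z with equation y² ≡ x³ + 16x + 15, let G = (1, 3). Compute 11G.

(1, 20)

Double-and-add on 11 = (1011)₂. Start with G = (1, 3) for the leading 1-bit.
double: tangent at (1, 3): λ = (3·1² + 16)/(2·3) ≡ 19/6. 6⁻¹ ≡ 4 (mod 23) since 6·4 = 24 ≡ 1, so λ ≡ 19·4 ≡ 7.
  x = λ² - 1 - 1 = 49 - 2 ≡ 1; y = λ·(1 - 1) - 3 ≡ 20. → (1, 20)
double: tangent at (1, 20): λ = (3·1² + 16)/(2·20) ≡ 19/17. 17⁻¹ ≡ 19 (mod 23), so λ ≡ 19·19 ≡ 16.
  x = λ² - 1 - 1 = 256 - 2 ≡ 1; y = λ·(1 - 1) - 20 ≡ 3. → (1, 3)
add G: tangent at (1, 3): λ = (3·1² + 16)/(2·3) ≡ 19/6. 6⁻¹ ≡ 4 (mod 23), so λ ≡ 19·4 ≡ 7.
  x = λ² - 1 - 1 = 49 - 2 ≡ 1; y = λ·(1 - 1) - 3 ≡ 20. → (1, 20)
double: tangent at (1, 20): λ = (3·1² + 16)/(2·20) ≡ 19/17. 17⁻¹ ≡ 19 (mod 23) since 17·19 = 323 ≡ 1, so λ ≡ 19·19 ≡ 16.
  x = λ² - 1 - 1 = 256 - 2 ≡ 1; y = λ·(1 - 1) - 20 ≡ 3. → (1, 3)
add G: tangent at (1, 3): λ = (3·1² + 16)/(2·3) ≡ 19/6. 6⁻¹ ≡ 4 (mod 23) since 6·4 = 24 ≡ 1, so λ ≡ 19·4 ≡ 7.
  x = λ² - 1 - 1 = 49 - 2 ≡ 1; y = λ·(1 - 1) - 3 ≡ 20. → (1, 20)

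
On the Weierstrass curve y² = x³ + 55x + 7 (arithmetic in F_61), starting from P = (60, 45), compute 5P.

Double-and-add on 5 = (101)₂. Start with P = (60, 45) for the leading 1-bit.
double: tangent at (60, 45): λ = (3·60² + 55)/(2·45) ≡ 58/29. 29⁻¹ ≡ 40 (mod 61), so λ ≡ 58·40 ≡ 2.
  x = λ² - 60 - 60 = 4 - 120 ≡ 6; y = λ·(60 - 6) - 45 ≡ 2. → (6, 2)
double: tangent at (6, 2): λ = (3·6² + 55)/(2·2) ≡ 41/4. 4⁻¹ ≡ 46 (mod 61), so λ ≡ 41·46 ≡ 56.
  x = λ² - 6 - 6 = 3136 - 12 ≡ 13; y = λ·(6 - 13) - 2 ≡ 33. → (13, 33)
add P: (13, 33) + (60, 45). λ = (45 - 33)/(60 - 13) ≡ 12/47 mod 61. 47⁻¹ ≡ 13 (mod 61), so λ ≡ 34.
  x = λ² - 13 - 60 = 1156 - 73 ≡ 46; y = λ·(13 - 46) - 33 ≡ 4. → (46, 4)

(46, 4)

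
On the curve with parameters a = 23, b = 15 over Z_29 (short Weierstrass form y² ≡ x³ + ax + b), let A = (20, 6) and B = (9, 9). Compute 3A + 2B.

(14, 23)

First 3A:
Repeated addition: build up to 3A.
2A: tangent at (20, 6): λ = (3·20² + 23)/(2·6) ≡ 5/12. 12⁻¹ ≡ 17 (mod 29) since 12·17 = 204 ≡ 1, so λ ≡ 5·17 ≡ 27.
  x = λ² - 20 - 20 = 729 - 40 ≡ 22; y = λ·(20 - 22) - 6 ≡ 27. → (22, 27)
3A: (22, 27) + (20, 6). λ = (6 - 27)/(20 - 22) ≡ 8/27 mod 29. 27⁻¹ ≡ 14 (mod 29), so λ ≡ 25.
  x = λ² - 22 - 20 = 625 - 42 ≡ 3; y = λ·(22 - 3) - 27 ≡ 13. → (3, 13)
3A = (3, 13).
Next 2B:
Repeated addition: build up to 2B.
2B: tangent at (9, 9): λ = (3·9² + 23)/(2·9) ≡ 5/18. 18⁻¹ ≡ 21 (mod 29), so λ ≡ 5·21 ≡ 18.
  x = λ² - 9 - 9 = 324 - 18 ≡ 16; y = λ·(9 - 16) - 9 ≡ 10. → (16, 10)
2B = (16, 10).
Finally 3A + 2B:
(3, 13) + (16, 10). λ = (10 - 13)/(16 - 3) ≡ 26/13 mod 29. 13⁻¹ ≡ 9 (mod 29), so λ ≡ 2.
  x = λ² - 3 - 16 = 4 - 19 ≡ 14; y = λ·(3 - 14) - 13 ≡ 23. → (14, 23)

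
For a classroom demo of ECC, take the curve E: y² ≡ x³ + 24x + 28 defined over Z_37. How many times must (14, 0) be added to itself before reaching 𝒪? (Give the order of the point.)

2P: (14, 0) + (14, 0): same x and y₁ ≡ -y₂, so the sum is 𝒪.
2P = 𝒪, so the order is 2.

2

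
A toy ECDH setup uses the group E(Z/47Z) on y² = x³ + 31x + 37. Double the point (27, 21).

tangent at (27, 21): λ = (3·27² + 31)/(2·21) ≡ 9/42. 42⁻¹ ≡ 28 (mod 47), so λ ≡ 9·28 ≡ 17.
  x = λ² - 27 - 27 = 289 - 54 ≡ 0; y = λ·(27 - 0) - 21 ≡ 15. → (0, 15)

(0, 15)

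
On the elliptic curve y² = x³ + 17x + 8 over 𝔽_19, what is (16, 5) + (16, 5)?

(17, 2)

tangent at (16, 5): λ = (3·16² + 17)/(2·5) ≡ 6/10. 10⁻¹ ≡ 2 (mod 19), so λ ≡ 6·2 ≡ 12.
  x = λ² - 16 - 16 = 144 - 32 ≡ 17; y = λ·(16 - 17) - 5 ≡ 2. → (17, 2)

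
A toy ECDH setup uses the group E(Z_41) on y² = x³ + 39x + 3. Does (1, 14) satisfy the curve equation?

no

y² = 14² ≡ 32; x³ + 39x + 3 = 43 ≡ 2 (mod 41). 32 ≠ 2.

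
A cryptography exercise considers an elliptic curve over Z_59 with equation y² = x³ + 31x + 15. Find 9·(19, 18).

(4, 47)

Write P = (19, 18).
Repeated addition: build up to 9P.
2P: tangent at (19, 18): λ = (3·19² + 31)/(2·18) ≡ 52/36. 36⁻¹ ≡ 41 (mod 59), so λ ≡ 52·41 ≡ 8.
  x = λ² - 19 - 19 = 64 - 38 ≡ 26; y = λ·(19 - 26) - 18 ≡ 44. → (26, 44)
3P: (26, 44) + (19, 18). λ = (18 - 44)/(19 - 26) ≡ 33/52 mod 59. 52⁻¹ ≡ 42 (mod 59) since 52·42 = 2184 ≡ 1, so λ ≡ 29.
  x = λ² - 26 - 19 = 841 - 45 ≡ 29; y = λ·(26 - 29) - 44 ≡ 46. → (29, 46)
4P: (29, 46) + (19, 18). λ = (18 - 46)/(19 - 29) ≡ 31/49 mod 59. 49⁻¹ ≡ 53 (mod 59) since 49·53 = 2597 ≡ 1, so λ ≡ 50.
  x = λ² - 29 - 19 = 2500 - 48 ≡ 33; y = λ·(29 - 33) - 46 ≡ 49. → (33, 49)
5P: (33, 49) + (19, 18). λ = (18 - 49)/(19 - 33) ≡ 28/45 mod 59. 45⁻¹ ≡ 21 (mod 59), so λ ≡ 57.
  x = λ² - 33 - 19 = 3249 - 52 ≡ 11; y = λ·(33 - 11) - 49 ≡ 25. → (11, 25)
6P: (11, 25) + (19, 18). λ = (18 - 25)/(19 - 11) ≡ 52/8 mod 59. 8⁻¹ ≡ 37 (mod 59), so λ ≡ 36.
  x = λ² - 11 - 19 = 1296 - 30 ≡ 27; y = λ·(11 - 27) - 25 ≡ 48. → (27, 48)
7P: (27, 48) + (19, 18). λ = (18 - 48)/(19 - 27) ≡ 29/51 mod 59. 51⁻¹ ≡ 22 (mod 59), so λ ≡ 48.
  x = λ² - 27 - 19 = 2304 - 46 ≡ 16; y = λ·(27 - 16) - 48 ≡ 8. → (16, 8)
8P: (16, 8) + (19, 18). λ = (18 - 8)/(19 - 16) ≡ 10/3 mod 59. 3⁻¹ ≡ 20 (mod 59) since 3·20 = 60 ≡ 1, so λ ≡ 23.
  x = λ² - 16 - 19 = 529 - 35 ≡ 22; y = λ·(16 - 22) - 8 ≡ 31. → (22, 31)
9P: (22, 31) + (19, 18). λ = (18 - 31)/(19 - 22) ≡ 46/56 mod 59. 56⁻¹ ≡ 39 (mod 59), so λ ≡ 24.
  x = λ² - 22 - 19 = 576 - 41 ≡ 4; y = λ·(22 - 4) - 31 ≡ 47. → (4, 47)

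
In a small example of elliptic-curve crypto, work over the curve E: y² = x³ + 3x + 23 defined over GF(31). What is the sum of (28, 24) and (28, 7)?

O

The two points share x = 28 and their y-coordinates satisfy 24 + 7 ≡ 0 (mod 31), so they are inverses. Their sum is O.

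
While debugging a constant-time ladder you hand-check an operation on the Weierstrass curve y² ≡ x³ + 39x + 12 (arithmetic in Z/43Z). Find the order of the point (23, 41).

2P: tangent at (23, 41): λ = (3·23² + 39)/(2·41) ≡ 35/39. 39⁻¹ ≡ 32 (mod 43), so λ ≡ 35·32 ≡ 2.
  x = λ² - 23 - 23 = 4 - 46 ≡ 1; y = λ·(23 - 1) - 41 ≡ 3. → (1, 3)
3P: (1, 3) + (23, 41). λ = (41 - 3)/(23 - 1) ≡ 38/22 mod 43. 22⁻¹ ≡ 2 (mod 43), so λ ≡ 33.
  x = λ² - 1 - 23 = 1089 - 24 ≡ 33; y = λ·(1 - 33) - 3 ≡ 16. → (33, 16)
4P: (33, 16) + (23, 41). λ = (41 - 16)/(23 - 33) ≡ 25/33 mod 43. 33⁻¹ ≡ 30 (mod 43), so λ ≡ 19.
  x = λ² - 33 - 23 = 361 - 56 ≡ 4; y = λ·(33 - 4) - 16 ≡ 19. → (4, 19)
5P: (4, 19) + (23, 41). λ = (41 - 19)/(23 - 4) ≡ 22/19 mod 43. 19⁻¹ ≡ 34 (mod 43), so λ ≡ 17.
  x = λ² - 4 - 23 = 289 - 27 ≡ 4; y = λ·(4 - 4) - 19 ≡ 24. → (4, 24)
6P: (4, 24) + (23, 41). λ = (41 - 24)/(23 - 4) ≡ 17/19 mod 43. 19⁻¹ ≡ 34 (mod 43), so λ ≡ 19.
  x = λ² - 4 - 23 = 361 - 27 ≡ 33; y = λ·(4 - 33) - 24 ≡ 27. → (33, 27)
7P: (33, 27) + (23, 41). λ = (41 - 27)/(23 - 33) ≡ 14/33 mod 43. 33⁻¹ ≡ 30 (mod 43) since 33·30 = 990 ≡ 1, so λ ≡ 33.
  x = λ² - 33 - 23 = 1089 - 56 ≡ 1; y = λ·(33 - 1) - 27 ≡ 40. → (1, 40)
8P: (1, 40) + (23, 41). λ = (41 - 40)/(23 - 1) ≡ 1/22 mod 43. 22⁻¹ ≡ 2 (mod 43), so λ ≡ 2.
  x = λ² - 1 - 23 = 4 - 24 ≡ 23; y = λ·(1 - 23) - 40 ≡ 2. → (23, 2)
9P: (23, 2) + (23, 41): same x and y₁ ≡ -y₂, so the sum is the point at infinity.
9P = the point at infinity, so the order is 9.

9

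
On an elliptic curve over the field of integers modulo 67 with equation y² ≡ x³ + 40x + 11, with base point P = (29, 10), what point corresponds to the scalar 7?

Repeated addition: build up to 7P.
2P: tangent at (29, 10): λ = (3·29² + 40)/(2·10) ≡ 17/20. 20⁻¹ ≡ 57 (mod 67) since 20·57 = 1140 ≡ 1, so λ ≡ 17·57 ≡ 31.
  x = λ² - 29 - 29 = 961 - 58 ≡ 32; y = λ·(29 - 32) - 10 ≡ 31. → (32, 31)
3P: (32, 31) + (29, 10). λ = (10 - 31)/(29 - 32) ≡ 46/64 mod 67. 64⁻¹ ≡ 22 (mod 67), so λ ≡ 7.
  x = λ² - 32 - 29 = 49 - 61 ≡ 55; y = λ·(32 - 55) - 31 ≡ 9. → (55, 9)
4P: (55, 9) + (29, 10). λ = (10 - 9)/(29 - 55) ≡ 1/41 mod 67. 41⁻¹ ≡ 18 (mod 67) since 41·18 = 738 ≡ 1, so λ ≡ 18.
  x = λ² - 55 - 29 = 324 - 84 ≡ 39; y = λ·(55 - 39) - 9 ≡ 11. → (39, 11)
5P: (39, 11) + (29, 10). λ = (10 - 11)/(29 - 39) ≡ 66/57 mod 67. 57⁻¹ ≡ 20 (mod 67), so λ ≡ 47.
  x = λ² - 39 - 29 = 2209 - 68 ≡ 64; y = λ·(39 - 64) - 11 ≡ 20. → (64, 20)
6P: (64, 20) + (29, 10). λ = (10 - 20)/(29 - 64) ≡ 57/32 mod 67. 32⁻¹ ≡ 44 (mod 67), so λ ≡ 29.
  x = λ² - 64 - 29 = 841 - 93 ≡ 11; y = λ·(64 - 11) - 20 ≡ 43. → (11, 43)
7P: (11, 43) + (29, 10). λ = (10 - 43)/(29 - 11) ≡ 34/18 mod 67. 18⁻¹ ≡ 41 (mod 67), so λ ≡ 54.
  x = λ² - 11 - 29 = 2916 - 40 ≡ 62; y = λ·(11 - 62) - 43 ≡ 17. → (62, 17)

(62, 17)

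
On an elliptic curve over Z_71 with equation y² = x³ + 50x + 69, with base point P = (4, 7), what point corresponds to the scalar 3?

(64, 50)

Repeated addition: build up to 3P.
2P: tangent at (4, 7): λ = (3·4² + 50)/(2·7) ≡ 27/14. 14⁻¹ ≡ 66 (mod 71), so λ ≡ 27·66 ≡ 7.
  x = λ² - 4 - 4 = 49 - 8 ≡ 41; y = λ·(4 - 41) - 7 ≡ 18. → (41, 18)
3P: (41, 18) + (4, 7). λ = (7 - 18)/(4 - 41) ≡ 60/34 mod 71. 34⁻¹ ≡ 23 (mod 71) since 34·23 = 782 ≡ 1, so λ ≡ 31.
  x = λ² - 41 - 4 = 961 - 45 ≡ 64; y = λ·(41 - 64) - 18 ≡ 50. → (64, 50)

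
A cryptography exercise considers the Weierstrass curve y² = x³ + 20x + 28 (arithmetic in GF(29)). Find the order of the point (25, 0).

2

2P: (25, 0) + (25, 0): same x and y₁ ≡ -y₂, so the sum is ∞.
2P = ∞, so the order is 2.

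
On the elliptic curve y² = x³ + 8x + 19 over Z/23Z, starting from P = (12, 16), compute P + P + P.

(10, 15)

Repeated addition: build up to 3P.
2P: tangent at (12, 16): λ = (3·12² + 8)/(2·16) ≡ 3/9. 9⁻¹ ≡ 18 (mod 23) since 9·18 = 162 ≡ 1, so λ ≡ 3·18 ≡ 8.
  x = λ² - 12 - 12 = 64 - 24 ≡ 17; y = λ·(12 - 17) - 16 ≡ 13. → (17, 13)
3P: (17, 13) + (12, 16). λ = (16 - 13)/(12 - 17) ≡ 3/18 mod 23. 18⁻¹ ≡ 9 (mod 23) since 18·9 = 162 ≡ 1, so λ ≡ 4.
  x = λ² - 17 - 12 = 16 - 29 ≡ 10; y = λ·(17 - 10) - 13 ≡ 15. → (10, 15)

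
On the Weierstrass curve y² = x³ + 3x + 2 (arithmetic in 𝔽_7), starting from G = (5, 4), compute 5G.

(5, 3)

Double-and-add on 5 = (101)₂. Start with G = (5, 4) for the leading 1-bit.
double: tangent at (5, 4): λ = (3·5² + 3)/(2·4) ≡ 1/1. 1⁻¹ ≡ 1 (mod 7) since 1·1 = 1 ≡ 1, so λ ≡ 1·1 ≡ 1.
  x = λ² - 5 - 5 = 1 - 10 ≡ 5; y = λ·(5 - 5) - 4 ≡ 3. → (5, 3)
double: tangent at (5, 3): λ = (3·5² + 3)/(2·3) ≡ 1/6. 6⁻¹ ≡ 6 (mod 7), so λ ≡ 1·6 ≡ 6.
  x = λ² - 5 - 5 = 36 - 10 ≡ 5; y = λ·(5 - 5) - 3 ≡ 4. → (5, 4)
add G: tangent at (5, 4): λ = (3·5² + 3)/(2·4) ≡ 1/1. 1⁻¹ ≡ 1 (mod 7), so λ ≡ 1·1 ≡ 1.
  x = λ² - 5 - 5 = 1 - 10 ≡ 5; y = λ·(5 - 5) - 4 ≡ 3. → (5, 3)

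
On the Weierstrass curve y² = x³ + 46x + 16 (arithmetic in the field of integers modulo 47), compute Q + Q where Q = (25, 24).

(33, 24)

tangent at (25, 24): λ = (3·25² + 46)/(2·24) ≡ 41/1. 1⁻¹ ≡ 1 (mod 47), so λ ≡ 41·1 ≡ 41.
  x = λ² - 25 - 25 = 1681 - 50 ≡ 33; y = λ·(25 - 33) - 24 ≡ 24. → (33, 24)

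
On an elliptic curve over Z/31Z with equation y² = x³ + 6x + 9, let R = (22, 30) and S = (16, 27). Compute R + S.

(22, 30) + (16, 27). λ = (27 - 30)/(16 - 22) ≡ 28/25 mod 31. 25⁻¹ ≡ 5 (mod 31) since 25·5 = 125 ≡ 1, so λ ≡ 16.
  x = λ² - 22 - 16 = 256 - 38 ≡ 1; y = λ·(22 - 1) - 30 ≡ 27. → (1, 27)

(1, 27)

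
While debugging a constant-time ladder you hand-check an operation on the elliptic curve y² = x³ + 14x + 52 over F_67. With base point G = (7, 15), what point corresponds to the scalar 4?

(26, 61)

Double-and-add on 4 = (100)₂. Start with G = (7, 15) for the leading 1-bit.
double: tangent at (7, 15): λ = (3·7² + 14)/(2·15) ≡ 27/30. 30⁻¹ ≡ 38 (mod 67), so λ ≡ 27·38 ≡ 21.
  x = λ² - 7 - 7 = 441 - 14 ≡ 25; y = λ·(7 - 25) - 15 ≡ 9. → (25, 9)
double: tangent at (25, 9): λ = (3·25² + 14)/(2·9) ≡ 13/18. 18⁻¹ ≡ 41 (mod 67), so λ ≡ 13·41 ≡ 64.
  x = λ² - 25 - 25 = 4096 - 50 ≡ 26; y = λ·(25 - 26) - 9 ≡ 61. → (26, 61)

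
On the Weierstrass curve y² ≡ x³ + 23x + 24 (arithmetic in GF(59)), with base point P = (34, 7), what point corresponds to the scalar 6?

(4, 48)

Double-and-add on 6 = (110)₂. Start with P = (34, 7) for the leading 1-bit.
double: tangent at (34, 7): λ = (3·34² + 23)/(2·7) ≡ 10/14. 14⁻¹ ≡ 38 (mod 59), so λ ≡ 10·38 ≡ 26.
  x = λ² - 34 - 34 = 676 - 68 ≡ 18; y = λ·(34 - 18) - 7 ≡ 55. → (18, 55)
add P: (18, 55) + (34, 7). λ = (7 - 55)/(34 - 18) ≡ 11/16 mod 59. 16⁻¹ ≡ 48 (mod 59) since 16·48 = 768 ≡ 1, so λ ≡ 56.
  x = λ² - 18 - 34 = 3136 - 52 ≡ 16; y = λ·(18 - 16) - 55 ≡ 57. → (16, 57)
double: tangent at (16, 57): λ = (3·16² + 23)/(2·57) ≡ 24/55. 55⁻¹ ≡ 44 (mod 59), so λ ≡ 24·44 ≡ 53.
  x = λ² - 16 - 16 = 2809 - 32 ≡ 4; y = λ·(16 - 4) - 57 ≡ 48. → (4, 48)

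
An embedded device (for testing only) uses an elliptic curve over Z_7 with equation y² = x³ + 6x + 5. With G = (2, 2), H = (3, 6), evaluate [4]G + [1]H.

First 4G:
Repeated addition: build up to 4G.
2G: tangent at (2, 2): λ = (3·2² + 6)/(2·2) ≡ 4/4. 4⁻¹ ≡ 2 (mod 7), so λ ≡ 4·2 ≡ 1.
  x = λ² - 2 - 2 = 1 - 4 ≡ 4; y = λ·(2 - 4) - 2 ≡ 3. → (4, 3)
3G: (4, 3) + (2, 2). λ = (2 - 3)/(2 - 4) ≡ 6/5 mod 7. 5⁻¹ ≡ 3 (mod 7) since 5·3 = 15 ≡ 1, so λ ≡ 4.
  x = λ² - 4 - 2 = 16 - 6 ≡ 3; y = λ·(4 - 3) - 3 ≡ 1. → (3, 1)
4G: (3, 1) + (2, 2). λ = (2 - 1)/(2 - 3) ≡ 1/6 mod 7. 6⁻¹ ≡ 6 (mod 7) since 6·6 = 36 ≡ 1, so λ ≡ 6.
  x = λ² - 3 - 2 = 36 - 5 ≡ 3; y = λ·(3 - 3) - 1 ≡ 6. → (3, 6)
4G = (3, 6).
Finally 4G + H:
tangent at (3, 6): λ = (3·3² + 6)/(2·6) ≡ 5/5. 5⁻¹ ≡ 3 (mod 7), so λ ≡ 5·3 ≡ 1.
  x = λ² - 3 - 3 = 1 - 6 ≡ 2; y = λ·(3 - 2) - 6 ≡ 2. → (2, 2)

(2, 2)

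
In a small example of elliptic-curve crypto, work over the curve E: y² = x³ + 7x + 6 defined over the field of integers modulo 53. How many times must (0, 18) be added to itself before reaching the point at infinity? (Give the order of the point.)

11

2P: tangent at (0, 18): λ = (3·0² + 7)/(2·18) ≡ 7/36. 36⁻¹ ≡ 28 (mod 53) since 36·28 = 1008 ≡ 1, so λ ≡ 7·28 ≡ 37.
  x = λ² - 0 - 0 = 1369 - 0 ≡ 44; y = λ·(0 - 44) - 18 ≡ 50. → (44, 50)
3P: (44, 50) + (0, 18). λ = (18 - 50)/(0 - 44) ≡ 21/9 mod 53. 9⁻¹ ≡ 6 (mod 53), so λ ≡ 20.
  x = λ² - 44 - 0 = 400 - 44 ≡ 38; y = λ·(44 - 38) - 50 ≡ 17. → (38, 17)
4P: (38, 17) + (0, 18). λ = (18 - 17)/(0 - 38) ≡ 1/15 mod 53. 15⁻¹ ≡ 46 (mod 53) since 15·46 = 690 ≡ 1, so λ ≡ 46.
  x = λ² - 38 - 0 = 2116 - 38 ≡ 11; y = λ·(38 - 11) - 17 ≡ 6. → (11, 6)
5P: (11, 6) + (0, 18). λ = (18 - 6)/(0 - 11) ≡ 12/42 mod 53. 42⁻¹ ≡ 24 (mod 53) since 42·24 = 1008 ≡ 1, so λ ≡ 23.
  x = λ² - 11 - 0 = 529 - 11 ≡ 41; y = λ·(11 - 41) - 6 ≡ 46. → (41, 46)
6P: (41, 46) + (0, 18). λ = (18 - 46)/(0 - 41) ≡ 25/12 mod 53. 12⁻¹ ≡ 31 (mod 53) since 12·31 = 372 ≡ 1, so λ ≡ 33.
  x = λ² - 41 - 0 = 1089 - 41 ≡ 41; y = λ·(41 - 41) - 46 ≡ 7. → (41, 7)
7P: (41, 7) + (0, 18). λ = (18 - 7)/(0 - 41) ≡ 11/12 mod 53. 12⁻¹ ≡ 31 (mod 53), so λ ≡ 23.
  x = λ² - 41 - 0 = 529 - 41 ≡ 11; y = λ·(41 - 11) - 7 ≡ 47. → (11, 47)
8P: (11, 47) + (0, 18). λ = (18 - 47)/(0 - 11) ≡ 24/42 mod 53. 42⁻¹ ≡ 24 (mod 53) since 42·24 = 1008 ≡ 1, so λ ≡ 46.
  x = λ² - 11 - 0 = 2116 - 11 ≡ 38; y = λ·(11 - 38) - 47 ≡ 36. → (38, 36)
9P: (38, 36) + (0, 18). λ = (18 - 36)/(0 - 38) ≡ 35/15 mod 53. 15⁻¹ ≡ 46 (mod 53) since 15·46 = 690 ≡ 1, so λ ≡ 20.
  x = λ² - 38 - 0 = 400 - 38 ≡ 44; y = λ·(38 - 44) - 36 ≡ 3. → (44, 3)
10P: (44, 3) + (0, 18). λ = (18 - 3)/(0 - 44) ≡ 15/9 mod 53. 9⁻¹ ≡ 6 (mod 53), so λ ≡ 37.
  x = λ² - 44 - 0 = 1369 - 44 ≡ 0; y = λ·(44 - 0) - 3 ≡ 35. → (0, 35)
11P: (0, 35) + (0, 18): same x and y₁ ≡ -y₂, so the sum is the point at infinity.
11P = the point at infinity, so the order is 11.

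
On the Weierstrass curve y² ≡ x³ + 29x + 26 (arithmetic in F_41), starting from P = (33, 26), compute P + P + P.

(29, 0)

Repeated addition: build up to 3P.
2P: tangent at (33, 26): λ = (3·33² + 29)/(2·26) ≡ 16/11. 11⁻¹ ≡ 15 (mod 41), so λ ≡ 16·15 ≡ 35.
  x = λ² - 33 - 33 = 1225 - 66 ≡ 11; y = λ·(33 - 11) - 26 ≡ 6. → (11, 6)
3P: (11, 6) + (33, 26). λ = (26 - 6)/(33 - 11) ≡ 20/22 mod 41. 22⁻¹ ≡ 28 (mod 41), so λ ≡ 27.
  x = λ² - 11 - 33 = 729 - 44 ≡ 29; y = λ·(11 - 29) - 6 ≡ 0. → (29, 0)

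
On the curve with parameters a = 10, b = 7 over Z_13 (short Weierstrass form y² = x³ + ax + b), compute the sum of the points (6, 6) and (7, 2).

(6, 6) + (7, 2). λ = (2 - 6)/(7 - 6) ≡ 9/1 mod 13. 1⁻¹ ≡ 1 (mod 13), so λ ≡ 9.
  x = λ² - 6 - 7 = 81 - 13 ≡ 3; y = λ·(6 - 3) - 6 ≡ 8. → (3, 8)

(3, 8)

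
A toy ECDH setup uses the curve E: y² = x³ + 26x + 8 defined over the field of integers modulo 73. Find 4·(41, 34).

(48, 31)

Write G = (41, 34).
Double-and-add on 4 = (100)₂. Start with G = (41, 34) for the leading 1-bit.
double: tangent at (41, 34): λ = (3·41² + 26)/(2·34) ≡ 32/68. 68⁻¹ ≡ 29 (mod 73) since 68·29 = 1972 ≡ 1, so λ ≡ 32·29 ≡ 52.
  x = λ² - 41 - 41 = 2704 - 82 ≡ 67; y = λ·(41 - 67) - 34 ≡ 1. → (67, 1)
double: tangent at (67, 1): λ = (3·67² + 26)/(2·1) ≡ 61/2. 2⁻¹ ≡ 37 (mod 73), so λ ≡ 61·37 ≡ 67.
  x = λ² - 67 - 67 = 4489 - 134 ≡ 48; y = λ·(67 - 48) - 1 ≡ 31. → (48, 31)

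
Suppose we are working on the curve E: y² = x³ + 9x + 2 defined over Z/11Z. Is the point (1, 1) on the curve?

y² = 1² ≡ 1; x³ + 9x + 2 = 12 ≡ 1 (mod 11). 1 = 1.

yes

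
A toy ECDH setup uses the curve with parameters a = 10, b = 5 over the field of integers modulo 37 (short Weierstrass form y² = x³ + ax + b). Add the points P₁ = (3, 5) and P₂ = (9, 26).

(28, 0)

(3, 5) + (9, 26). λ = (26 - 5)/(9 - 3) ≡ 21/6 mod 37. 6⁻¹ ≡ 31 (mod 37), so λ ≡ 22.
  x = λ² - 3 - 9 = 484 - 12 ≡ 28; y = λ·(3 - 28) - 5 ≡ 0. → (28, 0)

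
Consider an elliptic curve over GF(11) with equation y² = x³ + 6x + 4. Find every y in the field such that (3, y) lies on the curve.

x³ + 6x + 4 = 49 ≡ 5 (mod 11).
Square roots of 5 mod 11: 4 and 7 (since 4² = 16 ≡ 5).

4, 7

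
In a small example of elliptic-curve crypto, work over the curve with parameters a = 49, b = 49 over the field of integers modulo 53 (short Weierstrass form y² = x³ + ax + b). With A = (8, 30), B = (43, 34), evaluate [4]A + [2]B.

(3, 8)

First 4A:
Double-and-add on 4 = (100)₂. Start with A = (8, 30) for the leading 1-bit.
double: tangent at (8, 30): λ = (3·8² + 49)/(2·30) ≡ 29/7. 7⁻¹ ≡ 38 (mod 53), so λ ≡ 29·38 ≡ 42.
  x = λ² - 8 - 8 = 1764 - 16 ≡ 52; y = λ·(8 - 52) - 30 ≡ 30. → (52, 30)
double: tangent at (52, 30): λ = (3·52² + 49)/(2·30) ≡ 52/7. 7⁻¹ ≡ 38 (mod 53) since 7·38 = 266 ≡ 1, so λ ≡ 52·38 ≡ 15.
  x = λ² - 52 - 52 = 225 - 104 ≡ 15; y = λ·(52 - 15) - 30 ≡ 48. → (15, 48)
4A = (15, 48).
Next 2B:
Repeated addition: build up to 2B.
2B: tangent at (43, 34): λ = (3·43² + 49)/(2·34) ≡ 31/15. 15⁻¹ ≡ 46 (mod 53), so λ ≡ 31·46 ≡ 48.
  x = λ² - 43 - 43 = 2304 - 86 ≡ 45; y = λ·(43 - 45) - 34 ≡ 29. → (45, 29)
2B = (45, 29).
Finally 4A + 2B:
(15, 48) + (45, 29). λ = (29 - 48)/(45 - 15) ≡ 34/30 mod 53. 30⁻¹ ≡ 23 (mod 53), so λ ≡ 40.
  x = λ² - 15 - 45 = 1600 - 60 ≡ 3; y = λ·(15 - 3) - 48 ≡ 8. → (3, 8)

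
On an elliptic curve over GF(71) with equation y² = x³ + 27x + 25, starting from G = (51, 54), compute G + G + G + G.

Repeated addition: build up to 4G.
2G: tangent at (51, 54): λ = (3·51² + 27)/(2·54) ≡ 20/37. 37⁻¹ ≡ 48 (mod 71), so λ ≡ 20·48 ≡ 37.
  x = λ² - 51 - 51 = 1369 - 102 ≡ 60; y = λ·(51 - 60) - 54 ≡ 39. → (60, 39)
3G: (60, 39) + (51, 54). λ = (54 - 39)/(51 - 60) ≡ 15/62 mod 71. 62⁻¹ ≡ 63 (mod 71), so λ ≡ 22.
  x = λ² - 60 - 51 = 484 - 111 ≡ 18; y = λ·(60 - 18) - 39 ≡ 33. → (18, 33)
4G: (18, 33) + (51, 54). λ = (54 - 33)/(51 - 18) ≡ 21/33 mod 71. 33⁻¹ ≡ 28 (mod 71) since 33·28 = 924 ≡ 1, so λ ≡ 20.
  x = λ² - 18 - 51 = 400 - 69 ≡ 47; y = λ·(18 - 47) - 33 ≡ 26. → (47, 26)

(47, 26)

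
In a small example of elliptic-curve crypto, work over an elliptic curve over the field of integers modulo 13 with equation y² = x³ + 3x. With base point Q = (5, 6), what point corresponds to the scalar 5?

(7, 0)

Repeated addition: build up to 5Q.
2Q: tangent at (5, 6): λ = (3·5² + 3)/(2·6) ≡ 0/12. 12⁻¹ ≡ 12 (mod 13), so λ ≡ 0·12 ≡ 0.
  x = λ² - 5 - 5 = 0 - 10 ≡ 3; y = λ·(5 - 3) - 6 ≡ 7. → (3, 7)
3Q: (3, 7) + (5, 6). λ = (6 - 7)/(5 - 3) ≡ 12/2 mod 13. 2⁻¹ ≡ 7 (mod 13) since 2·7 = 14 ≡ 1, so λ ≡ 6.
  x = λ² - 3 - 5 = 36 - 8 ≡ 2; y = λ·(3 - 2) - 7 ≡ 12. → (2, 12)
4Q: (2, 12) + (5, 6). λ = (6 - 12)/(5 - 2) ≡ 7/3 mod 13. 3⁻¹ ≡ 9 (mod 13), so λ ≡ 11.
  x = λ² - 2 - 5 = 121 - 7 ≡ 10; y = λ·(2 - 10) - 12 ≡ 4. → (10, 4)
5Q: (10, 4) + (5, 6). λ = (6 - 4)/(5 - 10) ≡ 2/8 mod 13. 8⁻¹ ≡ 5 (mod 13) since 8·5 = 40 ≡ 1, so λ ≡ 10.
  x = λ² - 10 - 5 = 100 - 15 ≡ 7; y = λ·(10 - 7) - 4 ≡ 0. → (7, 0)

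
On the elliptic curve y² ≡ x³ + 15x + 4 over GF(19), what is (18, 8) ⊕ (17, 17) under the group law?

(8, 16)

(18, 8) + (17, 17). λ = (17 - 8)/(17 - 18) ≡ 9/18 mod 19. 18⁻¹ ≡ 18 (mod 19) since 18·18 = 324 ≡ 1, so λ ≡ 10.
  x = λ² - 18 - 17 = 100 - 35 ≡ 8; y = λ·(18 - 8) - 8 ≡ 16. → (8, 16)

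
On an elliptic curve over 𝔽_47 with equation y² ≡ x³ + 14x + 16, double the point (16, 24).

tangent at (16, 24): λ = (3·16² + 14)/(2·24) ≡ 30/1. 1⁻¹ ≡ 1 (mod 47), so λ ≡ 30·1 ≡ 30.
  x = λ² - 16 - 16 = 900 - 32 ≡ 22; y = λ·(16 - 22) - 24 ≡ 31. → (22, 31)

(22, 31)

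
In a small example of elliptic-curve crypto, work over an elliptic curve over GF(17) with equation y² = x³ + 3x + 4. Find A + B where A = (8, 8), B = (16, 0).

(8, 8) + (16, 0). λ = (0 - 8)/(16 - 8) ≡ 9/8 mod 17. 8⁻¹ ≡ 15 (mod 17) since 8·15 = 120 ≡ 1, so λ ≡ 16.
  x = λ² - 8 - 16 = 256 - 24 ≡ 11; y = λ·(8 - 11) - 8 ≡ 12. → (11, 12)

(11, 12)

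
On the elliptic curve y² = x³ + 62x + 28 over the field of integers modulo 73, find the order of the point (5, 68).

2P: tangent at (5, 68): λ = (3·5² + 62)/(2·68) ≡ 64/63. 63⁻¹ ≡ 51 (mod 73), so λ ≡ 64·51 ≡ 52.
  x = λ² - 5 - 5 = 2704 - 10 ≡ 66; y = λ·(5 - 66) - 68 ≡ 45. → (66, 45)
3P: (66, 45) + (5, 68). λ = (68 - 45)/(5 - 66) ≡ 23/12 mod 73. 12⁻¹ ≡ 67 (mod 73), so λ ≡ 8.
  x = λ² - 66 - 5 = 64 - 71 ≡ 66; y = λ·(66 - 66) - 45 ≡ 28. → (66, 28)
4P: (66, 28) + (5, 68). λ = (68 - 28)/(5 - 66) ≡ 40/12 mod 73. 12⁻¹ ≡ 67 (mod 73) since 12·67 = 804 ≡ 1, so λ ≡ 52.
  x = λ² - 66 - 5 = 2704 - 71 ≡ 5; y = λ·(66 - 5) - 28 ≡ 5. → (5, 5)
5P: (5, 5) + (5, 68): same x and y₁ ≡ -y₂, so the sum is O.
5P = O, so the order is 5.

5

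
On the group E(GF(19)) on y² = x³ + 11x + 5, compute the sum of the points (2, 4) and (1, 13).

(2, 15)

(2, 4) + (1, 13). λ = (13 - 4)/(1 - 2) ≡ 9/18 mod 19. 18⁻¹ ≡ 18 (mod 19) since 18·18 = 324 ≡ 1, so λ ≡ 10.
  x = λ² - 2 - 1 = 100 - 3 ≡ 2; y = λ·(2 - 2) - 4 ≡ 15. → (2, 15)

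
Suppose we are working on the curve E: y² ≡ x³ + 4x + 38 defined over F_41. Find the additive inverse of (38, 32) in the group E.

-(38, 32) = (38, -32 mod 41) = (38, 9).

(38, 9)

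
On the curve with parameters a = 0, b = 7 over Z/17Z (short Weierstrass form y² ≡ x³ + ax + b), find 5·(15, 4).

Write G = (15, 4).
Double-and-add on 5 = (101)₂. Start with G = (15, 4) for the leading 1-bit.
double: tangent at (15, 4): λ = (3·15² + 0)/(2·4) ≡ 12/8. 8⁻¹ ≡ 15 (mod 17) since 8·15 = 120 ≡ 1, so λ ≡ 12·15 ≡ 10.
  x = λ² - 15 - 15 = 100 - 30 ≡ 2; y = λ·(15 - 2) - 4 ≡ 7. → (2, 7)
double: tangent at (2, 7): λ = (3·2² + 0)/(2·7) ≡ 12/14. 14⁻¹ ≡ 11 (mod 17), so λ ≡ 12·11 ≡ 13.
  x = λ² - 2 - 2 = 169 - 4 ≡ 12; y = λ·(2 - 12) - 7 ≡ 16. → (12, 16)
add G: (12, 16) + (15, 4). λ = (4 - 16)/(15 - 12) ≡ 5/3 mod 17. 3⁻¹ ≡ 6 (mod 17), so λ ≡ 13.
  x = λ² - 12 - 15 = 169 - 27 ≡ 6; y = λ·(12 - 6) - 16 ≡ 11. → (6, 11)

(6, 11)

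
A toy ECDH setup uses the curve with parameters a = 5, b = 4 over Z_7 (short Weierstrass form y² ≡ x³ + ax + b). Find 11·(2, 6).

(2, 6)

Write G = (2, 6).
Repeated addition: build up to 11G.
2G: tangent at (2, 6): λ = (3·2² + 5)/(2·6) ≡ 3/5. 5⁻¹ ≡ 3 (mod 7) since 5·3 = 15 ≡ 1, so λ ≡ 3·3 ≡ 2.
  x = λ² - 2 - 2 = 4 - 4 ≡ 0; y = λ·(2 - 0) - 6 ≡ 5. → (0, 5)
3G: (0, 5) + (2, 6). λ = (6 - 5)/(2 - 0) ≡ 1/2 mod 7. 2⁻¹ ≡ 4 (mod 7), so λ ≡ 4.
  x = λ² - 0 - 2 = 16 - 2 ≡ 0; y = λ·(0 - 0) - 5 ≡ 2. → (0, 2)
4G: (0, 2) + (2, 6). λ = (6 - 2)/(2 - 0) ≡ 4/2 mod 7. 2⁻¹ ≡ 4 (mod 7) since 2·4 = 8 ≡ 1, so λ ≡ 2.
  x = λ² - 0 - 2 = 4 - 2 ≡ 2; y = λ·(0 - 2) - 2 ≡ 1. → (2, 1)
5G: (2, 1) + (2, 6): same x and y₁ ≡ -y₂, so the sum is the point at infinity.
6G: the point at infinity + (2, 6) = (2, 6) (identity).
7G: tangent at (2, 6): λ = (3·2² + 5)/(2·6) ≡ 3/5. 5⁻¹ ≡ 3 (mod 7) since 5·3 = 15 ≡ 1, so λ ≡ 3·3 ≡ 2.
  x = λ² - 2 - 2 = 4 - 4 ≡ 0; y = λ·(2 - 0) - 6 ≡ 5. → (0, 5)
8G: (0, 5) + (2, 6). λ = (6 - 5)/(2 - 0) ≡ 1/2 mod 7. 2⁻¹ ≡ 4 (mod 7), so λ ≡ 4.
  x = λ² - 0 - 2 = 16 - 2 ≡ 0; y = λ·(0 - 0) - 5 ≡ 2. → (0, 2)
9G: (0, 2) + (2, 6). λ = (6 - 2)/(2 - 0) ≡ 4/2 mod 7. 2⁻¹ ≡ 4 (mod 7) since 2·4 = 8 ≡ 1, so λ ≡ 2.
  x = λ² - 0 - 2 = 4 - 2 ≡ 2; y = λ·(0 - 2) - 2 ≡ 1. → (2, 1)
10G: (2, 1) + (2, 6): same x and y₁ ≡ -y₂, so the sum is the point at infinity.
11G: the point at infinity + (2, 6) = (2, 6) (identity).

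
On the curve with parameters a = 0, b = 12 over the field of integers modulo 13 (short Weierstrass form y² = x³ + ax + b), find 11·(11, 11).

(11, 2)

Write G = (11, 11).
Repeated addition: build up to 11G.
2G: tangent at (11, 11): λ = (3·11² + 0)/(2·11) ≡ 12/9. 9⁻¹ ≡ 3 (mod 13) since 9·3 = 27 ≡ 1, so λ ≡ 12·3 ≡ 10.
  x = λ² - 11 - 11 = 100 - 22 ≡ 0; y = λ·(11 - 0) - 11 ≡ 8. → (0, 8)
3G: (0, 8) + (11, 11). λ = (11 - 8)/(11 - 0) ≡ 3/11 mod 13. 11⁻¹ ≡ 6 (mod 13) since 11·6 = 66 ≡ 1, so λ ≡ 5.
  x = λ² - 0 - 11 = 25 - 11 ≡ 1; y = λ·(0 - 1) - 8 ≡ 0. → (1, 0)
4G: (1, 0) + (11, 11). λ = (11 - 0)/(11 - 1) ≡ 11/10 mod 13. 10⁻¹ ≡ 4 (mod 13) since 10·4 = 40 ≡ 1, so λ ≡ 5.
  x = λ² - 1 - 11 = 25 - 12 ≡ 0; y = λ·(1 - 0) - 0 ≡ 5. → (0, 5)
5G: (0, 5) + (11, 11). λ = (11 - 5)/(11 - 0) ≡ 6/11 mod 13. 11⁻¹ ≡ 6 (mod 13), so λ ≡ 10.
  x = λ² - 0 - 11 = 100 - 11 ≡ 11; y = λ·(0 - 11) - 5 ≡ 2. → (11, 2)
6G: (11, 2) + (11, 11): same x and y₁ ≡ -y₂, so the sum is O.
7G: O + (11, 11) = (11, 11) (identity).
8G: tangent at (11, 11): λ = (3·11² + 0)/(2·11) ≡ 12/9. 9⁻¹ ≡ 3 (mod 13), so λ ≡ 12·3 ≡ 10.
  x = λ² - 11 - 11 = 100 - 22 ≡ 0; y = λ·(11 - 0) - 11 ≡ 8. → (0, 8)
9G: (0, 8) + (11, 11). λ = (11 - 8)/(11 - 0) ≡ 3/11 mod 13. 11⁻¹ ≡ 6 (mod 13) since 11·6 = 66 ≡ 1, so λ ≡ 5.
  x = λ² - 0 - 11 = 25 - 11 ≡ 1; y = λ·(0 - 1) - 8 ≡ 0. → (1, 0)
10G: (1, 0) + (11, 11). λ = (11 - 0)/(11 - 1) ≡ 11/10 mod 13. 10⁻¹ ≡ 4 (mod 13), so λ ≡ 5.
  x = λ² - 1 - 11 = 25 - 12 ≡ 0; y = λ·(1 - 0) - 0 ≡ 5. → (0, 5)
11G: (0, 5) + (11, 11). λ = (11 - 5)/(11 - 0) ≡ 6/11 mod 13. 11⁻¹ ≡ 6 (mod 13), so λ ≡ 10.
  x = λ² - 0 - 11 = 100 - 11 ≡ 11; y = λ·(0 - 11) - 5 ≡ 2. → (11, 2)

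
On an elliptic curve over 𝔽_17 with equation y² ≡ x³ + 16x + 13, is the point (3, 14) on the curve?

no

y² = 14² ≡ 9; x³ + 16x + 13 = 88 ≡ 3 (mod 17). 9 ≠ 3.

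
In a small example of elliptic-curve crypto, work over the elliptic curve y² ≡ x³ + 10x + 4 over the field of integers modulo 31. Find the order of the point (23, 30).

5

2P: tangent at (23, 30): λ = (3·23² + 10)/(2·30) ≡ 16/29. 29⁻¹ ≡ 15 (mod 31) since 29·15 = 435 ≡ 1, so λ ≡ 16·15 ≡ 23.
  x = λ² - 23 - 23 = 529 - 46 ≡ 18; y = λ·(23 - 18) - 30 ≡ 23. → (18, 23)
3P: (18, 23) + (23, 30). λ = (30 - 23)/(23 - 18) ≡ 7/5 mod 31. 5⁻¹ ≡ 25 (mod 31) since 5·25 = 125 ≡ 1, so λ ≡ 20.
  x = λ² - 18 - 23 = 400 - 41 ≡ 18; y = λ·(18 - 18) - 23 ≡ 8. → (18, 8)
4P: (18, 8) + (23, 30). λ = (30 - 8)/(23 - 18) ≡ 22/5 mod 31. 5⁻¹ ≡ 25 (mod 31), so λ ≡ 23.
  x = λ² - 18 - 23 = 529 - 41 ≡ 23; y = λ·(18 - 23) - 8 ≡ 1. → (23, 1)
5P: (23, 1) + (23, 30): same x and y₁ ≡ -y₂, so the sum is ∞.
5P = ∞, so the order is 5.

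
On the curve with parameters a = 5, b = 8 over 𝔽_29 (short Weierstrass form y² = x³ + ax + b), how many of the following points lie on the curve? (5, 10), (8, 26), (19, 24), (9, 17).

(5, 10): 10² ≡ 13, rhs ≡ 13 → on.
(8, 26): 26² ≡ 9, rhs ≡ 9 → on.
(19, 24): 24² ≡ 25, rhs ≡ 2 → off.
(9, 17): 17² ≡ 28, rhs ≡ 28 → on.

3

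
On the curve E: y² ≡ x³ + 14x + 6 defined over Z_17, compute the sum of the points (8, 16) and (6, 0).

(8, 16) + (6, 0). λ = (0 - 16)/(6 - 8) ≡ 1/15 mod 17. 15⁻¹ ≡ 8 (mod 17), so λ ≡ 8.
  x = λ² - 8 - 6 = 64 - 14 ≡ 16; y = λ·(8 - 16) - 16 ≡ 5. → (16, 5)

(16, 5)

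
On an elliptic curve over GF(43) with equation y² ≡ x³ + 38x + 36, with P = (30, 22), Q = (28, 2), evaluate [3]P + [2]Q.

First 3P:
Repeated addition: build up to 3P.
2P: tangent at (30, 22): λ = (3·30² + 38)/(2·22) ≡ 29/1. 1⁻¹ ≡ 1 (mod 43), so λ ≡ 29·1 ≡ 29.
  x = λ² - 30 - 30 = 841 - 60 ≡ 7; y = λ·(30 - 7) - 22 ≡ 0. → (7, 0)
3P: (7, 0) + (30, 22). λ = (22 - 0)/(30 - 7) ≡ 22/23 mod 43. 23⁻¹ ≡ 15 (mod 43), so λ ≡ 29.
  x = λ² - 7 - 30 = 841 - 37 ≡ 30; y = λ·(7 - 30) - 0 ≡ 21. → (30, 21)
3P = (30, 21).
Next 2Q:
Repeated addition: build up to 2Q.
2Q: tangent at (28, 2): λ = (3·28² + 38)/(2·2) ≡ 25/4. 4⁻¹ ≡ 11 (mod 43), so λ ≡ 25·11 ≡ 17.
  x = λ² - 28 - 28 = 289 - 56 ≡ 18; y = λ·(28 - 18) - 2 ≡ 39. → (18, 39)
2Q = (18, 39).
Finally 3P + 2Q:
(30, 21) + (18, 39). λ = (39 - 21)/(18 - 30) ≡ 18/31 mod 43. 31⁻¹ ≡ 25 (mod 43), so λ ≡ 20.
  x = λ² - 30 - 18 = 400 - 48 ≡ 8; y = λ·(30 - 8) - 21 ≡ 32. → (8, 32)

(8, 32)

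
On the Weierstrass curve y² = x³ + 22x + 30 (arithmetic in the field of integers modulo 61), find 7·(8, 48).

(16, 56)

Write Q = (8, 48).
Repeated addition: build up to 7Q.
2Q: tangent at (8, 48): λ = (3·8² + 22)/(2·48) ≡ 31/35. 35⁻¹ ≡ 7 (mod 61) since 35·7 = 245 ≡ 1, so λ ≡ 31·7 ≡ 34.
  x = λ² - 8 - 8 = 1156 - 16 ≡ 42; y = λ·(8 - 42) - 48 ≡ 16. → (42, 16)
3Q: (42, 16) + (8, 48). λ = (48 - 16)/(8 - 42) ≡ 32/27 mod 61. 27⁻¹ ≡ 52 (mod 61), so λ ≡ 17.
  x = λ² - 42 - 8 = 289 - 50 ≡ 56; y = λ·(42 - 56) - 16 ≡ 51. → (56, 51)
4Q: (56, 51) + (8, 48). λ = (48 - 51)/(8 - 56) ≡ 58/13 mod 61. 13⁻¹ ≡ 47 (mod 61) since 13·47 = 611 ≡ 1, so λ ≡ 42.
  x = λ² - 56 - 8 = 1764 - 64 ≡ 53; y = λ·(56 - 53) - 51 ≡ 14. → (53, 14)
5Q: (53, 14) + (8, 48). λ = (48 - 14)/(8 - 53) ≡ 34/16 mod 61. 16⁻¹ ≡ 42 (mod 61), so λ ≡ 25.
  x = λ² - 53 - 8 = 625 - 61 ≡ 15; y = λ·(53 - 15) - 14 ≡ 21. → (15, 21)
6Q: (15, 21) + (8, 48). λ = (48 - 21)/(8 - 15) ≡ 27/54 mod 61. 54⁻¹ ≡ 26 (mod 61), so λ ≡ 31.
  x = λ² - 15 - 8 = 961 - 23 ≡ 23; y = λ·(15 - 23) - 21 ≡ 36. → (23, 36)
7Q: (23, 36) + (8, 48). λ = (48 - 36)/(8 - 23) ≡ 12/46 mod 61. 46⁻¹ ≡ 4 (mod 61), so λ ≡ 48.
  x = λ² - 23 - 8 = 2304 - 31 ≡ 16; y = λ·(23 - 16) - 36 ≡ 56. → (16, 56)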